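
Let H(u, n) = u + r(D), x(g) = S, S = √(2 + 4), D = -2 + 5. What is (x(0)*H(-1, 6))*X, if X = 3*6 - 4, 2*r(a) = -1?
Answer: -21*√6 ≈ -51.439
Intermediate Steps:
D = 3
r(a) = -½ (r(a) = (½)*(-1) = -½)
X = 14 (X = 18 - 4 = 14)
S = √6 ≈ 2.4495
x(g) = √6
H(u, n) = -½ + u (H(u, n) = u - ½ = -½ + u)
(x(0)*H(-1, 6))*X = (√6*(-½ - 1))*14 = (√6*(-3/2))*14 = -3*√6/2*14 = -21*√6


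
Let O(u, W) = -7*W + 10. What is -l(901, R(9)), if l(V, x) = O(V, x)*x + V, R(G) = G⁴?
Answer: 301260536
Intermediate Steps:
O(u, W) = 10 - 7*W
l(V, x) = V + x*(10 - 7*x) (l(V, x) = (10 - 7*x)*x + V = x*(10 - 7*x) + V = V + x*(10 - 7*x))
-l(901, R(9)) = -(901 - 1*9⁴*(-10 + 7*9⁴)) = -(901 - 1*6561*(-10 + 7*6561)) = -(901 - 1*6561*(-10 + 45927)) = -(901 - 1*6561*45917) = -(901 - 301261437) = -1*(-301260536) = 301260536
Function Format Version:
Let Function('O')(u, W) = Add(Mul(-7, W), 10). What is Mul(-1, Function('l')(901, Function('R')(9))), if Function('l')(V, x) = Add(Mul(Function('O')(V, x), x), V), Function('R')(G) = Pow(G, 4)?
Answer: 301260536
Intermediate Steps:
Function('O')(u, W) = Add(10, Mul(-7, W))
Function('l')(V, x) = Add(V, Mul(x, Add(10, Mul(-7, x)))) (Function('l')(V, x) = Add(Mul(Add(10, Mul(-7, x)), x), V) = Add(Mul(x, Add(10, Mul(-7, x))), V) = Add(V, Mul(x, Add(10, Mul(-7, x)))))
Mul(-1, Function('l')(901, Function('R')(9))) = Mul(-1, Add(901, Mul(-1, Pow(9, 4), Add(-10, Mul(7, Pow(9, 4)))))) = Mul(-1, Add(901, Mul(-1, 6561, Add(-10, Mul(7, 6561))))) = Mul(-1, Add(901, Mul(-1, 6561, Add(-10, 45927)))) = Mul(-1, Add(901, Mul(-1, 6561, 45917))) = Mul(-1, Add(901, -301261437)) = Mul(-1, -301260536) = 301260536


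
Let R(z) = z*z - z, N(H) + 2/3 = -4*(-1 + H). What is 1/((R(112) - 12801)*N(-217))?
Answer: -1/321522 ≈ -3.1102e-6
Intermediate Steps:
N(H) = 10/3 - 4*H (N(H) = -⅔ - 4*(-1 + H) = -⅔ + (4 - 4*H) = 10/3 - 4*H)
R(z) = z² - z
1/((R(112) - 12801)*N(-217)) = 1/((112*(-1 + 112) - 12801)*(10/3 - 4*(-217))) = 1/((112*111 - 12801)*(10/3 + 868)) = 1/((12432 - 12801)*(2614/3)) = (3/2614)/(-369) = -1/369*3/2614 = -1/321522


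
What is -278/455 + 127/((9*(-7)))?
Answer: -10757/4095 ≈ -2.6269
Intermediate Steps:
-278/455 + 127/((9*(-7))) = -278*1/455 + 127/(-63) = -278/455 + 127*(-1/63) = -278/455 - 127/63 = -10757/4095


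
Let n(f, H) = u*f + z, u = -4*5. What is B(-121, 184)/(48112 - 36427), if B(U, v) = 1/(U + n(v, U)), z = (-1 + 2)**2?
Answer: -1/44403000 ≈ -2.2521e-8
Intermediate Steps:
z = 1 (z = 1**2 = 1)
u = -20
n(f, H) = 1 - 20*f (n(f, H) = -20*f + 1 = 1 - 20*f)
B(U, v) = 1/(1 + U - 20*v) (B(U, v) = 1/(U + (1 - 20*v)) = 1/(1 + U - 20*v))
B(-121, 184)/(48112 - 36427) = 1/((1 - 121 - 20*184)*(48112 - 36427)) = 1/(1 - 121 - 3680*11685) = (1/11685)/(-3800) = -1/3800*1/11685 = -1/44403000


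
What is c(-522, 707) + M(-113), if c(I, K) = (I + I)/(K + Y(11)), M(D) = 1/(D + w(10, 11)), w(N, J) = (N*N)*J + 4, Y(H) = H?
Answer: -516943/355769 ≈ -1.4530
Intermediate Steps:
w(N, J) = 4 + J*N**2 (w(N, J) = N**2*J + 4 = J*N**2 + 4 = 4 + J*N**2)
M(D) = 1/(1104 + D) (M(D) = 1/(D + (4 + 11*10**2)) = 1/(D + (4 + 11*100)) = 1/(D + (4 + 1100)) = 1/(D + 1104) = 1/(1104 + D))
c(I, K) = 2*I/(11 + K) (c(I, K) = (I + I)/(K + 11) = (2*I)/(11 + K) = 2*I/(11 + K))
c(-522, 707) + M(-113) = 2*(-522)/(11 + 707) + 1/(1104 - 113) = 2*(-522)/718 + 1/991 = 2*(-522)*(1/718) + 1/991 = -522/359 + 1/991 = -516943/355769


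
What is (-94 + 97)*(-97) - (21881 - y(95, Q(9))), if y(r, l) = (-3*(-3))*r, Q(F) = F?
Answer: -21317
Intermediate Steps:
y(r, l) = 9*r
(-94 + 97)*(-97) - (21881 - y(95, Q(9))) = (-94 + 97)*(-97) - (21881 - 9*95) = 3*(-97) - (21881 - 1*855) = -291 - (21881 - 855) = -291 - 1*21026 = -291 - 21026 = -21317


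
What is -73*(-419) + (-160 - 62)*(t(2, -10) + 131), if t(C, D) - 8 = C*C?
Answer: -1159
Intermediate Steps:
t(C, D) = 8 + C**2 (t(C, D) = 8 + C*C = 8 + C**2)
-73*(-419) + (-160 - 62)*(t(2, -10) + 131) = -73*(-419) + (-160 - 62)*((8 + 2**2) + 131) = 30587 - 222*((8 + 4) + 131) = 30587 - 222*(12 + 131) = 30587 - 222*143 = 30587 - 31746 = -1159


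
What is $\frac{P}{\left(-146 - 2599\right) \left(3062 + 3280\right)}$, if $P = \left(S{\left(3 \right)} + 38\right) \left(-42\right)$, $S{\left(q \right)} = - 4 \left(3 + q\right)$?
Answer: $\frac{14}{414495} \approx 3.3776 \cdot 10^{-5}$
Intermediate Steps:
$S{\left(q \right)} = -12 - 4 q$
$P = -588$ ($P = \left(\left(-12 - 12\right) + 38\right) \left(-42\right) = \left(-24 + 38\right) \left(-42\right) = 14 \left(-42\right) = -588$)
$\frac{P}{\left(-146 - 2599\right) \left(3062 + 3280\right)} = - \frac{588}{\left(-146 - 2599\right) \left(3062 + 3280\right)} = - \frac{588}{\left(-2745\right) 6342} = - \frac{588}{-17408790} = \left(-588\right) \left(- \frac{1}{17408790}\right) = \frac{14}{414495}$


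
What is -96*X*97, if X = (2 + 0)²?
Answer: -37248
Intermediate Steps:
X = 4 (X = 2² = 4)
-96*X*97 = -96*4*97 = -384*97 = -37248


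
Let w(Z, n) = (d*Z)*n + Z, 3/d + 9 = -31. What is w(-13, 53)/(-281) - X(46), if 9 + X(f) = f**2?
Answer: -23684227/11240 ≈ -2107.1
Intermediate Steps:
d = -3/40 (d = 3/(-9 - 31) = 3/(-40) = 3*(-1/40) = -3/40 ≈ -0.075000)
X(f) = -9 + f**2
w(Z, n) = Z - 3*Z*n/40 (w(Z, n) = (-3*Z/40)*n + Z = -3*Z*n/40 + Z = Z - 3*Z*n/40)
w(-13, 53)/(-281) - X(46) = ((1/40)*(-13)*(40 - 3*53))/(-281) - (-9 + 46**2) = ((1/40)*(-13)*(40 - 159))*(-1/281) - (-9 + 2116) = ((1/40)*(-13)*(-119))*(-1/281) - 1*2107 = (1547/40)*(-1/281) - 2107 = -1547/11240 - 2107 = -23684227/11240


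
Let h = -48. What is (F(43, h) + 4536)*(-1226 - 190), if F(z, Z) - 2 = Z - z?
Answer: -6296952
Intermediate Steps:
F(z, Z) = 2 + Z - z (F(z, Z) = 2 + (Z - z) = 2 + Z - z)
(F(43, h) + 4536)*(-1226 - 190) = ((2 - 48 - 1*43) + 4536)*(-1226 - 190) = ((2 - 48 - 43) + 4536)*(-1416) = (-89 + 4536)*(-1416) = 4447*(-1416) = -6296952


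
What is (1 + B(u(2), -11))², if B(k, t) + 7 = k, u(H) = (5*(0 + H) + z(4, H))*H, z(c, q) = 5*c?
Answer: 2916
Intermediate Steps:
u(H) = H*(20 + 5*H) (u(H) = (5*(0 + H) + 5*4)*H = (5*H + 20)*H = (20 + 5*H)*H = H*(20 + 5*H))
B(k, t) = -7 + k
(1 + B(u(2), -11))² = (1 + (-7 + 5*2*(4 + 2)))² = (1 + (-7 + 5*2*6))² = (1 + (-7 + 60))² = (1 + 53)² = 54² = 2916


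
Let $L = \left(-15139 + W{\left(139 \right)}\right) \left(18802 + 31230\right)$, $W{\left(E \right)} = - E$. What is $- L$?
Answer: $764388896$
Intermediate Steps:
$L = -764388896$ ($L = \left(-15139 - 139\right) \left(18802 + 31230\right) = \left(-15139 - 139\right) 50032 = \left(-15278\right) 50032 = -764388896$)
$- L = \left(-1\right) \left(-764388896\right) = 764388896$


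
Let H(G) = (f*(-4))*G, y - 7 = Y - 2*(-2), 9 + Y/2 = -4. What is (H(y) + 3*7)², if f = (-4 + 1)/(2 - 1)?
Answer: 25281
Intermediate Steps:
Y = -26 (Y = -18 + 2*(-4) = -18 - 8 = -26)
f = -3 (f = -3/1 = -3*1 = -3)
y = -15 (y = 7 + (-26 - 2*(-2)) = 7 + (-26 + 4) = 7 - 22 = -15)
H(G) = 12*G (H(G) = (-3*(-4))*G = 12*G)
(H(y) + 3*7)² = (12*(-15) + 3*7)² = (-180 + 21)² = (-159)² = 25281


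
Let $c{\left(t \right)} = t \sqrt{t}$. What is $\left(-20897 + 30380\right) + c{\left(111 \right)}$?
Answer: $9483 + 111 \sqrt{111} \approx 10652.0$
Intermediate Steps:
$c{\left(t \right)} = t^{\frac{3}{2}}$
$\left(-20897 + 30380\right) + c{\left(111 \right)} = \left(-20897 + 30380\right) + 111^{\frac{3}{2}} = 9483 + 111 \sqrt{111}$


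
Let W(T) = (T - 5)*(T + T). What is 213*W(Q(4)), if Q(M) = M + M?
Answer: 10224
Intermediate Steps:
Q(M) = 2*M
W(T) = 2*T*(-5 + T) (W(T) = (-5 + T)*(2*T) = 2*T*(-5 + T))
213*W(Q(4)) = 213*(2*(2*4)*(-5 + 2*4)) = 213*(2*8*(-5 + 8)) = 213*(2*8*3) = 213*48 = 10224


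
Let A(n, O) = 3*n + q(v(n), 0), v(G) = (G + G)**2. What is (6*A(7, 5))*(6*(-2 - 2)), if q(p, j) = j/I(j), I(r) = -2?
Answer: -3024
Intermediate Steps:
v(G) = 4*G**2 (v(G) = (2*G)**2 = 4*G**2)
q(p, j) = -j/2 (q(p, j) = j/(-2) = j*(-1/2) = -j/2)
A(n, O) = 3*n (A(n, O) = 3*n - 1/2*0 = 3*n + 0 = 3*n)
(6*A(7, 5))*(6*(-2 - 2)) = (6*(3*7))*(6*(-2 - 2)) = (6*21)*(6*(-4)) = 126*(-24) = -3024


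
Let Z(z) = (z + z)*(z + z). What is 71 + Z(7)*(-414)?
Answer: -81073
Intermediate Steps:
Z(z) = 4*z**2 (Z(z) = (2*z)*(2*z) = 4*z**2)
71 + Z(7)*(-414) = 71 + (4*7**2)*(-414) = 71 + (4*49)*(-414) = 71 + 196*(-414) = 71 - 81144 = -81073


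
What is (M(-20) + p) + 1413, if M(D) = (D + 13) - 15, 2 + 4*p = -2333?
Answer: 3229/4 ≈ 807.25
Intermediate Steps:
p = -2335/4 (p = -1/2 + (1/4)*(-2333) = -1/2 - 2333/4 = -2335/4 ≈ -583.75)
M(D) = -2 + D (M(D) = (13 + D) - 15 = -2 + D)
(M(-20) + p) + 1413 = ((-2 - 20) - 2335/4) + 1413 = (-22 - 2335/4) + 1413 = -2423/4 + 1413 = 3229/4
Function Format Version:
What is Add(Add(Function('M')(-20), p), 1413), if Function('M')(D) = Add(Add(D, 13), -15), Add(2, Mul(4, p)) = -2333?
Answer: Rational(3229, 4) ≈ 807.25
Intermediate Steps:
p = Rational(-2335, 4) (p = Add(Rational(-1, 2), Mul(Rational(1, 4), -2333)) = Add(Rational(-1, 2), Rational(-2333, 4)) = Rational(-2335, 4) ≈ -583.75)
Function('M')(D) = Add(-2, D) (Function('M')(D) = Add(Add(13, D), -15) = Add(-2, D))
Add(Add(Function('M')(-20), p), 1413) = Add(Add(Add(-2, -20), Rational(-2335, 4)), 1413) = Add(Add(-22, Rational(-2335, 4)), 1413) = Add(Rational(-2423, 4), 1413) = Rational(3229, 4)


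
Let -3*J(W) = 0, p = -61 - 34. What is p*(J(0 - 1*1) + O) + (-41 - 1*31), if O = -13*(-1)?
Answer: -1307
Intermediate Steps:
p = -95
O = 13
J(W) = 0 (J(W) = -⅓*0 = 0)
p*(J(0 - 1*1) + O) + (-41 - 1*31) = -95*(0 + 13) + (-41 - 1*31) = -95*13 + (-41 - 31) = -1235 - 72 = -1307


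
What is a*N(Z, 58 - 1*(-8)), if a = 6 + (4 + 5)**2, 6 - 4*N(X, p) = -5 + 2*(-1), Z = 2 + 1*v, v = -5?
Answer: 1131/4 ≈ 282.75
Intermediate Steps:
Z = -3 (Z = 2 + 1*(-5) = 2 - 5 = -3)
N(X, p) = 13/4 (N(X, p) = 3/2 - (-5 + 2*(-1))/4 = 3/2 - (-5 - 2)/4 = 3/2 - 1/4*(-7) = 3/2 + 7/4 = 13/4)
a = 87 (a = 6 + 9**2 = 6 + 81 = 87)
a*N(Z, 58 - 1*(-8)) = 87*(13/4) = 1131/4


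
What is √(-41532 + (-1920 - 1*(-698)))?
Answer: I*√42754 ≈ 206.77*I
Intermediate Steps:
√(-41532 + (-1920 - 1*(-698))) = √(-41532 + (-1920 + 698)) = √(-41532 - 1222) = √(-42754) = I*√42754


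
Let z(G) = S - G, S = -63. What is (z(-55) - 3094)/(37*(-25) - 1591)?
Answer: 1551/1258 ≈ 1.2329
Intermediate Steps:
z(G) = -63 - G
(z(-55) - 3094)/(37*(-25) - 1591) = ((-63 - 1*(-55)) - 3094)/(37*(-25) - 1591) = ((-63 + 55) - 3094)/(-925 - 1591) = (-8 - 3094)/(-2516) = -3102*(-1/2516) = 1551/1258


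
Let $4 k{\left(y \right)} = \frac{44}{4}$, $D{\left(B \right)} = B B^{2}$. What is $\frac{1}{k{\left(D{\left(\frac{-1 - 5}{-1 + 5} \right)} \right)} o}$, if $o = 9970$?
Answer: $\frac{2}{54835} \approx 3.6473 \cdot 10^{-5}$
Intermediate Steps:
$D{\left(B \right)} = B^{3}$
$k{\left(y \right)} = \frac{11}{4}$ ($k{\left(y \right)} = \frac{44 \cdot \frac{1}{4}}{4} = \frac{1}{4} \cdot 11 = \frac{11}{4}$)
$\frac{1}{k{\left(D{\left(\frac{-1 - 5}{-1 + 5} \right)} \right)} o} = \frac{1}{\frac{11}{4} \cdot 9970} = \frac{4}{11} \cdot \frac{1}{9970} = \frac{2}{54835}$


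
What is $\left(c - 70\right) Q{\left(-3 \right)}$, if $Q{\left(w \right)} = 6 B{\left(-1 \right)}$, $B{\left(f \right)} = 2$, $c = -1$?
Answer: $-852$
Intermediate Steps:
$Q{\left(w \right)} = 12$ ($Q{\left(w \right)} = 6 \cdot 2 = 12$)
$\left(c - 70\right) Q{\left(-3 \right)} = \left(-1 - 70\right) 12 = \left(-71\right) 12 = -852$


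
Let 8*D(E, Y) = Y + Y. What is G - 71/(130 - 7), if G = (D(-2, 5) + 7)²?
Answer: 132811/1968 ≈ 67.485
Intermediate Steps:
D(E, Y) = Y/4 (D(E, Y) = (Y + Y)/8 = (2*Y)/8 = Y/4)
G = 1089/16 (G = ((¼)*5 + 7)² = (5/4 + 7)² = (33/4)² = 1089/16 ≈ 68.063)
G - 71/(130 - 7) = 1089/16 - 71/(130 - 7) = 1089/16 - 71/123 = 132811/1968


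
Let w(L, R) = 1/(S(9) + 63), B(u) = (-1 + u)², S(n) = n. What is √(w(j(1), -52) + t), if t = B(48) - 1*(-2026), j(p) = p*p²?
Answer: √609842/12 ≈ 65.077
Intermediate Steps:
j(p) = p³
w(L, R) = 1/72 (w(L, R) = 1/(9 + 63) = 1/72)
t = 4235 (t = (-1 + 48)² - 1*(-2026) = 47² + 2026 = 2209 + 2026 = 4235)
√(w(j(1), -52) + t) = √(1/72 + 4235) = √(304921/72) = √609842/12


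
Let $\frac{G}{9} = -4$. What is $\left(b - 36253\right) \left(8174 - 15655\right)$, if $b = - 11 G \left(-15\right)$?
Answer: $315645833$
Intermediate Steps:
$G = -36$ ($G = 9 \left(-4\right) = -36$)
$b = -5940$ ($b = \left(-11\right) \left(-36\right) \left(-15\right) = 396 \left(-15\right) = -5940$)
$\left(b - 36253\right) \left(8174 - 15655\right) = \left(-5940 - 36253\right) \left(8174 - 15655\right) = \left(-42193\right) \left(-7481\right) = 315645833$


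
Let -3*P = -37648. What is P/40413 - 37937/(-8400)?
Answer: 1638562381/339469200 ≈ 4.8268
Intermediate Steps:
P = 37648/3 (P = -⅓*(-37648) = 37648/3 ≈ 12549.)
P/40413 - 37937/(-8400) = (37648/3)/40413 - 37937/(-8400) = (37648/3)*(1/40413) - 37937*(-1/8400) = 37648/121239 + 37937/8400 = 1638562381/339469200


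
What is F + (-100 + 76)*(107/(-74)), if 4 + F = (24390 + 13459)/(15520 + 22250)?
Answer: 44307133/1397490 ≈ 31.705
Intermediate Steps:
F = -113231/37770 (F = -4 + (24390 + 13459)/(15520 + 22250) = -4 + 37849/37770 = -113231/37770 ≈ -2.9979)
F + (-100 + 76)*(107/(-74)) = -113231/37770 + (-100 + 76)*(107/(-74)) = -113231/37770 - 2568*(-1)/74 = -113231/37770 - 24*(-107/74) = -113231/37770 + 1284/37 = 44307133/1397490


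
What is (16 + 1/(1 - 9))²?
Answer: 16129/64 ≈ 252.02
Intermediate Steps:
(16 + 1/(1 - 9))² = (16 + 1/(-8))² = (16 - ⅛)² = (127/8)² = 16129/64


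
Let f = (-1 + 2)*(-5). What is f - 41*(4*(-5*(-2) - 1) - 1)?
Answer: -1440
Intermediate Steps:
f = -5 (f = 1*(-5) = -5)
f - 41*(4*(-5*(-2) - 1) - 1) = -5 - 41*(4*(-5*(-2) - 1) - 1) = -5 - 41*(4*(10 - 1) - 1) = -5 - 41*(4*9 - 1) = -5 - 41*(36 - 1) = -5 - 41*35 = -5 - 1435 = -1440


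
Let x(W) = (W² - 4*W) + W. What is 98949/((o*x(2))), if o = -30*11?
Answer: 32983/220 ≈ 149.92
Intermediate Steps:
o = -330
x(W) = W² - 3*W
98949/((o*x(2))) = 98949/((-660*(-3 + 2))) = 98949/((-660*(-1))) = 98949/((-330*(-2))) = 98949/660 = 98949*(1/660) = 32983/220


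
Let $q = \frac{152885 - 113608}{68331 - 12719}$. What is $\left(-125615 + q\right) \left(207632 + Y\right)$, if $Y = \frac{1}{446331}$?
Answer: $- \frac{647379457183386379879}{24821359572} \approx -2.6082 \cdot 10^{10}$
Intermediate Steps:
$Y = \frac{1}{446331} \approx 2.2405 \cdot 10^{-6}$
$q = \frac{39277}{55612} \approx 0.70627$
$\left(-125615 + q\right) \left(207632 + Y\right) = \left(-125615 + \frac{39277}{55612}\right) \left(207632 + \frac{1}{446331}\right) = \left(- \frac{6985662103}{55612}\right) \frac{92672598193}{446331} = - \frac{647379457183386379879}{24821359572}$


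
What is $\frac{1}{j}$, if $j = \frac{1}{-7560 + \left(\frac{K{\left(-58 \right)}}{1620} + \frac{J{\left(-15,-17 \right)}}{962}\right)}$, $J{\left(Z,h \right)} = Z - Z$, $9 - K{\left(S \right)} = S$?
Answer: $- \frac{12247133}{1620} \approx -7560.0$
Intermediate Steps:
$K{\left(S \right)} = 9 - S$
$J{\left(Z,h \right)} = 0$
$j = - \frac{1620}{12247133}$ ($j = \frac{1}{-7560 + \left(\frac{9 - -58}{1620} + \frac{0}{962}\right)} = \frac{1}{-7560 + \left(\left(9 + 58\right) \frac{1}{1620} + 0 \cdot \frac{1}{962}\right)} = \frac{1}{-7560 + \left(67 \cdot \frac{1}{1620} + 0\right)} = \frac{1}{-7560 + \left(\frac{67}{1620} + 0\right)} = \frac{1}{-7560 + \frac{67}{1620}} = \frac{1}{- \frac{12247133}{1620}} = - \frac{1620}{12247133} \approx -0.00013228$)
$\frac{1}{j} = \frac{1}{- \frac{1620}{12247133}} = - \frac{12247133}{1620}$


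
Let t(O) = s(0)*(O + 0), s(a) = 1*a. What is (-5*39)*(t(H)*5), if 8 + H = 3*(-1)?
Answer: 0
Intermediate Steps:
s(a) = a
H = -11 (H = -8 + 3*(-1) = -8 - 3 = -11)
t(O) = 0 (t(O) = 0*(O + 0) = 0*O = 0)
(-5*39)*(t(H)*5) = (-5*39)*(0*5) = -195*0 = 0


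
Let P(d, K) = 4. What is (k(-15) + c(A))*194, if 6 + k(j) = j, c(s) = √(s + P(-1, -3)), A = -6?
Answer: -4074 + 194*I*√2 ≈ -4074.0 + 274.36*I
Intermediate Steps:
c(s) = √(4 + s) (c(s) = √(s + 4) = √(4 + s))
k(j) = -6 + j
(k(-15) + c(A))*194 = ((-6 - 15) + √(4 - 6))*194 = (-21 + √(-2))*194 = (-21 + I*√2)*194 = -4074 + 194*I*√2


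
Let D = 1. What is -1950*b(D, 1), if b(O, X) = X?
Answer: -1950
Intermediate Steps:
-1950*b(D, 1) = -1950*1 = -1950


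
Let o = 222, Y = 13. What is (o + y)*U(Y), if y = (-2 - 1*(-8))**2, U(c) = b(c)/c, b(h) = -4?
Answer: -1032/13 ≈ -79.385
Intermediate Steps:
U(c) = -4/c
y = 36 (y = (-2 + 8)**2 = 6**2 = 36)
(o + y)*U(Y) = (222 + 36)*(-4/13) = 258*(-4*1/13) = 258*(-4/13) = -1032/13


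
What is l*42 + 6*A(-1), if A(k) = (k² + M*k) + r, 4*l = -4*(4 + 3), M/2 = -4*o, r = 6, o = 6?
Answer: 36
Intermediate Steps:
M = -48 (M = 2*(-4*6) = 2*(-24) = -48)
l = -7 (l = (-4*(4 + 3))/4 = (-4*7)/4 = (¼)*(-28) = -7)
A(k) = 6 + k² - 48*k (A(k) = (k² - 48*k) + 6 = 6 + k² - 48*k)
l*42 + 6*A(-1) = -7*42 + 6*(6 + (-1)² - 48*(-1)) = -294 + 6*(6 + 1 + 48) = -294 + 6*55 = -294 + 330 = 36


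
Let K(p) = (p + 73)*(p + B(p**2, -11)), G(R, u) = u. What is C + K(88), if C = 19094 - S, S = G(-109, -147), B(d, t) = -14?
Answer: 31155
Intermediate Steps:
S = -147
K(p) = (-14 + p)*(73 + p) (K(p) = (p + 73)*(p - 14) = (73 + p)*(-14 + p) = (-14 + p)*(73 + p))
C = 19241 (C = 19094 - 1*(-147) = 19094 + 147 = 19241)
C + K(88) = 19241 + (-1022 + 88**2 + 59*88) = 19241 + (-1022 + 7744 + 5192) = 19241 + 11914 = 31155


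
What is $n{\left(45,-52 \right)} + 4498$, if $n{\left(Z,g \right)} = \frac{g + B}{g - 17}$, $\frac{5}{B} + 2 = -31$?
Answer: $\frac{10243667}{2277} \approx 4498.8$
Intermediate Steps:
$B = - \frac{5}{33}$ ($B = \frac{5}{-2 - 31} = \frac{5}{-33} = 5 \left(- \frac{1}{33}\right) = - \frac{5}{33} \approx -0.15152$)
$n{\left(Z,g \right)} = \frac{- \frac{5}{33} + g}{-17 + g}$ ($n{\left(Z,g \right)} = \frac{g - \frac{5}{33}}{g - 17} = \frac{- \frac{5}{33} + g}{-17 + g}$)
$n{\left(45,-52 \right)} + 4498 = \frac{- \frac{5}{33} - 52}{-17 - 52} + 4498 = \frac{1}{-69} \left(- \frac{1721}{33}\right) + 4498 = \left(- \frac{1}{69}\right) \left(- \frac{1721}{33}\right) + 4498 = \frac{1721}{2277} + 4498 = \frac{10243667}{2277}$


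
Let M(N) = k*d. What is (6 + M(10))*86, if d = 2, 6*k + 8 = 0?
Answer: 860/3 ≈ 286.67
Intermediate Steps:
k = -4/3 (k = -4/3 + (⅙)*0 = -4/3 + 0 = -4/3 ≈ -1.3333)
M(N) = -8/3 (M(N) = -4/3*2 = -8/3)
(6 + M(10))*86 = (6 - 8/3)*86 = (10/3)*86 = 860/3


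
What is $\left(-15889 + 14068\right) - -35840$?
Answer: $34019$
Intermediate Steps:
$\left(-15889 + 14068\right) - -35840 = -1821 + 35840 = 34019$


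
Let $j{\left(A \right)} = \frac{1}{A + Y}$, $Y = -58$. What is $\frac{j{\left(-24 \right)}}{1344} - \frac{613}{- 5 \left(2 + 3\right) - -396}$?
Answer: $- \frac{9651125}{5841024} \approx -1.6523$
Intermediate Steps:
$j{\left(A \right)} = \frac{1}{-58 + A}$ ($j{\left(A \right)} = \frac{1}{A - 58} = \frac{1}{-58 + A}$)
$\frac{j{\left(-24 \right)}}{1344} - \frac{613}{- 5 \left(2 + 3\right) - -396} = \frac{1}{\left(-58 - 24\right) 1344} - \frac{613}{- 5 \left(2 + 3\right) - -396} = \frac{1}{-82} \cdot \frac{1}{1344} - \frac{613}{\left(-5\right) 5 + 396} = \left(- \frac{1}{82}\right) \frac{1}{1344} - \frac{613}{-25 + 396} = - \frac{1}{110208} - \frac{613}{371} = - \frac{9651125}{5841024}$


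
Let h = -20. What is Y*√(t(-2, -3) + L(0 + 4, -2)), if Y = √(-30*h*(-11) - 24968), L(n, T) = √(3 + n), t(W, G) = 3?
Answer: 4*√(-5919 - 1973*√7) ≈ 422.17*I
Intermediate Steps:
Y = 4*I*√1973 (Y = √(-30*(-20)*(-11) - 24968) = √(600*(-11) - 24968) = √(-6600 - 24968) = √(-31568) = 4*I*√1973 ≈ 177.67*I)
Y*√(t(-2, -3) + L(0 + 4, -2)) = (4*I*√1973)*√(3 + √(3 + (0 + 4))) = (4*I*√1973)*√(3 + √(3 + 4)) = (4*I*√1973)*√(3 + √7) = 4*I*√1973*√(3 + √7)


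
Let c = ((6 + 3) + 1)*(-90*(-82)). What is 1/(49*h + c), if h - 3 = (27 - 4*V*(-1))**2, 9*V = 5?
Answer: 81/9378988 ≈ 8.6363e-6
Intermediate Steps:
V = 5/9 (V = (1/9)*5 = 5/9 ≈ 0.55556)
h = 69412/81 (h = 3 + (27 - 4*5/9*(-1))**2 = 3 + (27 - 20/9*(-1))**2 = 3 + (27 + 20/9)**2 = 3 + (263/9)**2 = 3 + 69169/81 = 69412/81 ≈ 856.94)
c = 73800 (c = (9 + 1)*7380 = 10*7380 = 73800)
1/(49*h + c) = 1/(49*(69412/81) + 73800) = 1/(3401188/81 + 73800) = 1/(9378988/81) = 81/9378988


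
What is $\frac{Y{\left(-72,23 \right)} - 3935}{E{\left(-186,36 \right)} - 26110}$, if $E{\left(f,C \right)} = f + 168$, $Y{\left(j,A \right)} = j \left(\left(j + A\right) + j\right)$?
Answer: $- \frac{4777}{26128} \approx -0.18283$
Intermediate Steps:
$Y{\left(j,A \right)} = j \left(A + 2 j\right)$ ($Y{\left(j,A \right)} = j \left(\left(A + j\right) + j\right) = j \left(A + 2 j\right)$)
$E{\left(f,C \right)} = 168 + f$
$\frac{Y{\left(-72,23 \right)} - 3935}{E{\left(-186,36 \right)} - 26110} = \frac{- 72 \left(23 + 2 \left(-72\right)\right) - 3935}{\left(168 - 186\right) - 26110} = \frac{- 72 \left(23 - 144\right) - 3935}{-18 - 26110} = \frac{\left(-72\right) \left(-121\right) - 3935}{-26128} = \left(8712 - 3935\right) \left(- \frac{1}{26128}\right) = 4777 \left(- \frac{1}{26128}\right) = - \frac{4777}{26128}$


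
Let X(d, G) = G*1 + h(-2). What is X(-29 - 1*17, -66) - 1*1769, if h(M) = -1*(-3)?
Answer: -1832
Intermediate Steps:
h(M) = 3
X(d, G) = 3 + G (X(d, G) = G*1 + 3 = G + 3 = 3 + G)
X(-29 - 1*17, -66) - 1*1769 = (3 - 66) - 1*1769 = -63 - 1769 = -1832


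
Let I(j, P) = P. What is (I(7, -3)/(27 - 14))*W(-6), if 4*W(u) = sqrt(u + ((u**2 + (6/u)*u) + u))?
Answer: -3*sqrt(30)/52 ≈ -0.31599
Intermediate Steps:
W(u) = sqrt(6 + u**2 + 2*u)/4 (W(u) = sqrt(u + ((u**2 + (6/u)*u) + u))/4 = sqrt(u + ((u**2 + 6) + u))/4 = sqrt(u + ((6 + u**2) + u))/4 = sqrt(u + (6 + u + u**2))/4 = sqrt(6 + u**2 + 2*u)/4)
(I(7, -3)/(27 - 14))*W(-6) = (-3/(27 - 14))*(sqrt(6 + (-6)**2 + 2*(-6))/4) = (-3/13)*(sqrt(6 + 36 - 12)/4) = ((1/13)*(-3))*(sqrt(30)/4) = -3*sqrt(30)/52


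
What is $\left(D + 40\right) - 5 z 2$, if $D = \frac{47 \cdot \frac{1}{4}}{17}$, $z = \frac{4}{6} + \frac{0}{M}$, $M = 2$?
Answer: $- \frac{13835}{51} \approx -271.27$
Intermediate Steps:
$z = \frac{2}{3}$ ($z = \frac{4}{6} + \frac{0}{2} = 4 \cdot \frac{1}{6} + 0 \cdot \frac{1}{2} = \frac{2}{3} + 0 = \frac{2}{3} \approx 0.66667$)
$D = \frac{47}{68}$ ($D = 47 \cdot \frac{1}{4} \cdot \frac{1}{17} = \frac{47}{4} \cdot \frac{1}{17} = \frac{47}{68} \approx 0.69118$)
$\left(D + 40\right) - 5 z 2 = \left(\frac{47}{68} + 40\right) \left(-5\right) \frac{2}{3} \cdot 2 = \frac{2767 \left(\left(- \frac{10}{3}\right) 2\right)}{68} = \frac{2767}{68} \left(- \frac{20}{3}\right) = - \frac{13835}{51}$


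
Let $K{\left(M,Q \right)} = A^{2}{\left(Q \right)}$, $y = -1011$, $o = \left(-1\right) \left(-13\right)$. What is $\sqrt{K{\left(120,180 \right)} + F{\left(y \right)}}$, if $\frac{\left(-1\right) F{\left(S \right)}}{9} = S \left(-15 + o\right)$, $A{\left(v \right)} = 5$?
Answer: $i \sqrt{18173} \approx 134.81 i$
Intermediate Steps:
$o = 13$
$K{\left(M,Q \right)} = 25$ ($K{\left(M,Q \right)} = 5^{2} = 25$)
$F{\left(S \right)} = 18 S$ ($F{\left(S \right)} = - 9 S \left(-15 + 13\right) = - 9 S \left(-2\right) = - 9 \left(- 2 S\right) = 18 S$)
$\sqrt{K{\left(120,180 \right)} + F{\left(y \right)}} = \sqrt{25 + 18 \left(-1011\right)} = \sqrt{25 - 18198} = \sqrt{-18173} = i \sqrt{18173}$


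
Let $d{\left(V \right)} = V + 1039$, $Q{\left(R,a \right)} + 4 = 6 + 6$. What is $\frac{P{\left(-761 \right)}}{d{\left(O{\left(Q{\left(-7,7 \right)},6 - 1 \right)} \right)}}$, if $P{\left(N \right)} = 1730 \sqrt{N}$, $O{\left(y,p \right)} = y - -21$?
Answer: $\frac{865 i \sqrt{761}}{534} \approx 44.686 i$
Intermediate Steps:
$Q{\left(R,a \right)} = 8$ ($Q{\left(R,a \right)} = -4 + \left(6 + 6\right) = -4 + 12 = 8$)
$O{\left(y,p \right)} = 21 + y$ ($O{\left(y,p \right)} = y + 21 = 21 + y$)
$d{\left(V \right)} = 1039 + V$
$\frac{P{\left(-761 \right)}}{d{\left(O{\left(Q{\left(-7,7 \right)},6 - 1 \right)} \right)}} = \frac{1730 \sqrt{-761}}{1039 + \left(21 + 8\right)} = \frac{1730 i \sqrt{761}}{1039 + 29} = \frac{1730 i \sqrt{761}}{1068} = 1730 i \sqrt{761} \cdot \frac{1}{1068} = \frac{865 i \sqrt{761}}{534}$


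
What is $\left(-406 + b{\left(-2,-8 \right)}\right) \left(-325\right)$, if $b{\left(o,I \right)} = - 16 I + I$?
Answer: $92950$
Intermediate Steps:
$b{\left(o,I \right)} = - 15 I$
$\left(-406 + b{\left(-2,-8 \right)}\right) \left(-325\right) = \left(-406 - -120\right) \left(-325\right) = \left(-406 + 120\right) \left(-325\right) = \left(-286\right) \left(-325\right) = 92950$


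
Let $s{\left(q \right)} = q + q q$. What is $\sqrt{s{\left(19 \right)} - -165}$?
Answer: $\sqrt{545} \approx 23.345$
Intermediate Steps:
$s{\left(q \right)} = q + q^{2}$
$\sqrt{s{\left(19 \right)} - -165} = \sqrt{19 \left(1 + 19\right) - -165} = \sqrt{19 \cdot 20 + 165} = \sqrt{380 + 165} = \sqrt{545}$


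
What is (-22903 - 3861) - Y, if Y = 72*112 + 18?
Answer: -34846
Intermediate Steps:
Y = 8082 (Y = 8064 + 18 = 8082)
(-22903 - 3861) - Y = (-22903 - 3861) - 1*8082 = -26764 - 8082 = -34846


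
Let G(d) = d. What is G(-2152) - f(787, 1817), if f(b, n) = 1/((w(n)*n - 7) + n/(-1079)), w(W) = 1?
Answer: -4198925375/1951173 ≈ -2152.0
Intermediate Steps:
f(b, n) = 1/(-7 + 1078*n/1079) (f(b, n) = 1/((1*n - 7) + n/(-1079)) = 1/((n - 7) + n*(-1/1079)) = 1/((-7 + n) - n/1079) = 1/(-7 + 1078*n/1079))
G(-2152) - f(787, 1817) = -2152 - 1079/(7*(-1079 + 154*1817)) = -2152 - 1079/(7*(-1079 + 279818)) = -2152 - 1079/(7*278739) = -2152 - 1*1079/1951173 = -2152 - 1079/1951173 = -4198925375/1951173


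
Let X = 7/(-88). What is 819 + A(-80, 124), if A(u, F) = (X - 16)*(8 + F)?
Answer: -2607/2 ≈ -1303.5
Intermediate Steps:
X = -7/88 (X = 7*(-1/88) = -7/88 ≈ -0.079545)
A(u, F) = -1415/11 - 1415*F/88 (A(u, F) = (-7/88 - 16)*(8 + F) = -1415*(8 + F)/88 = -1415/11 - 1415*F/88)
819 + A(-80, 124) = 819 + (-1415/11 - 1415/88*124) = 819 + (-1415/11 - 43865/22) = 819 - 4245/2 = -2607/2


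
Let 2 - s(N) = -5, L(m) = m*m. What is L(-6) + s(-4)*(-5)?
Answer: 1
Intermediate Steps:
L(m) = m²
s(N) = 7 (s(N) = 2 - 1*(-5) = 2 + 5 = 7)
L(-6) + s(-4)*(-5) = (-6)² + 7*(-5) = 36 - 35 = 1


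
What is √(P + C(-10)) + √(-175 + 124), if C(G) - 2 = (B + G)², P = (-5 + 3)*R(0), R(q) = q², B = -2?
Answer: √146 + I*√51 ≈ 12.083 + 7.1414*I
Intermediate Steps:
P = 0 (P = (-5 + 3)*0² = -2*0 = 0)
C(G) = 2 + (-2 + G)²
√(P + C(-10)) + √(-175 + 124) = √(0 + (2 + (-2 - 10)²)) + √(-175 + 124) = √(0 + (2 + (-12)²)) + √(-51) = √(0 + (2 + 144)) + I*√51 = √(0 + 146) + I*√51 = √146 + I*√51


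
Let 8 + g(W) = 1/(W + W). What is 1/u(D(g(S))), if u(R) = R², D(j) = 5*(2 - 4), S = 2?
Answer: 1/100 ≈ 0.010000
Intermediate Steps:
g(W) = -8 + 1/(2*W) (g(W) = -8 + 1/(W + W) = -8 + 1/(2*W))
D(j) = -10 (D(j) = 5*(-2) = -10)
1/u(D(g(S))) = 1/((-10)²) = 1/100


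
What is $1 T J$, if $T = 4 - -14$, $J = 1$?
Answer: $18$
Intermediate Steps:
$T = 18$ ($T = 4 + 14 = 18$)
$1 T J = 1 \cdot 18 \cdot 1 = 18 \cdot 1 = 18$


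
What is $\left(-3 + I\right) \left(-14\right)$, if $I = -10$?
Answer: $182$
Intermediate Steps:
$\left(-3 + I\right) \left(-14\right) = \left(-3 - 10\right) \left(-14\right) = \left(-13\right) \left(-14\right) = 182$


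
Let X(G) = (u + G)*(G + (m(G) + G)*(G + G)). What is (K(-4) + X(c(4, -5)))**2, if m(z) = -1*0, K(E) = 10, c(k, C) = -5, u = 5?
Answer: 100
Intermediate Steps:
m(z) = 0
X(G) = (5 + G)*(G + 2*G**2) (X(G) = (5 + G)*(G + (0 + G)*(G + G)) = (5 + G)*(G + G*(2*G)) = (5 + G)*(G + 2*G**2))
(K(-4) + X(c(4, -5)))**2 = (10 - 5*(5 + 2*(-5)**2 + 11*(-5)))**2 = (10 - 5*(5 + 2*25 - 55))**2 = (10 - 5*(5 + 50 - 55))**2 = (10 - 5*0)**2 = (10 + 0)**2 = 10**2 = 100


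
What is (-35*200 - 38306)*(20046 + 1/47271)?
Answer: -14310571640634/15757 ≈ -9.0820e+8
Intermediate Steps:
(-35*200 - 38306)*(20046 + 1/47271) = (-7000 - 38306)*(20046 + 1/47271) = -45306*947594467/47271 = -14310571640634/15757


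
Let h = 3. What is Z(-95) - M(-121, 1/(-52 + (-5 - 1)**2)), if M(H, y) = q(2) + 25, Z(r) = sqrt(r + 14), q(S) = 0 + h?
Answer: -28 + 9*I ≈ -28.0 + 9.0*I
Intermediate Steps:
q(S) = 3 (q(S) = 0 + 3 = 3)
Z(r) = sqrt(14 + r)
M(H, y) = 28 (M(H, y) = 3 + 25 = 28)
Z(-95) - M(-121, 1/(-52 + (-5 - 1)**2)) = sqrt(14 - 95) - 1*28 = sqrt(-81) - 28 = 9*I - 28 = -28 + 9*I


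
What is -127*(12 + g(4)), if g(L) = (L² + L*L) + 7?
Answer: -6477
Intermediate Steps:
g(L) = 7 + 2*L² (g(L) = (L² + L²) + 7 = 2*L² + 7 = 7 + 2*L²)
-127*(12 + g(4)) = -127*(12 + (7 + 2*4²)) = -127*(12 + (7 + 2*16)) = -127*(12 + (7 + 32)) = -127*(12 + 39) = -127*51 = -6477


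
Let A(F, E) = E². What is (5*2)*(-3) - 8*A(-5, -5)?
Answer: -230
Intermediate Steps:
(5*2)*(-3) - 8*A(-5, -5) = (5*2)*(-3) - 8*(-5)² = 10*(-3) - 8*25 = -30 - 200 = -230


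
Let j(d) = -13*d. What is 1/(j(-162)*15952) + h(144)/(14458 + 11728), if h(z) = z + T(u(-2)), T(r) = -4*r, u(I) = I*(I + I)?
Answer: 1881328165/439858182816 ≈ 0.0042771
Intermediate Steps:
u(I) = 2*I² (u(I) = I*(2*I) = 2*I²)
h(z) = -32 + z (h(z) = z - 8*(-2)² = z - 8*4 = z - 4*8 = z - 32 = -32 + z)
1/(j(-162)*15952) + h(144)/(14458 + 11728) = 1/(-13*(-162)*15952) + (-32 + 144)/(14458 + 11728) = (1/15952)/2106 + 112/26186 = (1/2106)*(1/15952) + 112*(1/26186) = 1/33594912 + 56/13093 = 1881328165/439858182816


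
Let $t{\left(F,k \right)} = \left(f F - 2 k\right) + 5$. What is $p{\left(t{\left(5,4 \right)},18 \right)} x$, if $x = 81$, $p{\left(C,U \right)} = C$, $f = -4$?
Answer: $-1863$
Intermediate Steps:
$t{\left(F,k \right)} = 5 - 4 F - 2 k$ ($t{\left(F,k \right)} = \left(- 4 F - 2 k\right) + 5 = 5 - 4 F - 2 k$)
$p{\left(t{\left(5,4 \right)},18 \right)} x = \left(5 - 20 - 8\right) 81 = \left(-23\right) 81 = -1863$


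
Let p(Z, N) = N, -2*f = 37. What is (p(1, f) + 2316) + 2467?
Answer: 9529/2 ≈ 4764.5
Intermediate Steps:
f = -37/2 (f = -½*37 = -37/2 ≈ -18.500)
(p(1, f) + 2316) + 2467 = (-37/2 + 2316) + 2467 = 4595/2 + 2467 = 9529/2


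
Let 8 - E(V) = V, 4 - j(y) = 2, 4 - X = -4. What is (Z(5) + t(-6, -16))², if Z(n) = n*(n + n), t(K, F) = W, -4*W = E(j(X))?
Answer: 9409/4 ≈ 2352.3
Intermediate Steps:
X = 8 (X = 4 - 1*(-4) = 4 + 4 = 8)
j(y) = 2 (j(y) = 4 - 1*2 = 4 - 2 = 2)
E(V) = 8 - V
W = -3/2 (W = -(8 - 1*2)/4 = -(8 - 2)/4 = -¼*6 = -3/2 ≈ -1.5000)
t(K, F) = -3/2
Z(n) = 2*n² (Z(n) = n*(2*n) = 2*n²)
(Z(5) + t(-6, -16))² = (2*5² - 3/2)² = (2*25 - 3/2)² = (50 - 3/2)² = (97/2)² = 9409/4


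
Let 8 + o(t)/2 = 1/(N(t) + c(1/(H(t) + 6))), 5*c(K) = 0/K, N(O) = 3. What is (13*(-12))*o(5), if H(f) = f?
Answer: 2392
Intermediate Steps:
c(K) = 0 (c(K) = (0/K)/5 = (⅕)*0 = 0)
o(t) = -46/3 (o(t) = -16 + 2/(3 + 0) = -16 + 2/3 = -16 + 2*(⅓) = -16 + ⅔ = -46/3)
(13*(-12))*o(5) = (13*(-12))*(-46/3) = -156*(-46/3) = 2392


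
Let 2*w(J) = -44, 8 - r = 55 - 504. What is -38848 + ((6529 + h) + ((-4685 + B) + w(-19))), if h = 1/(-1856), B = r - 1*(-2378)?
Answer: -63458497/1856 ≈ -34191.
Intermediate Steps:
r = 457 (r = 8 - (55 - 504) = 8 - 1*(-449) = 8 + 449 = 457)
w(J) = -22 (w(J) = (1/2)*(-44) = -22)
B = 2835 (B = 457 - 1*(-2378) = 457 + 2378 = 2835)
h = -1/1856 ≈ -0.00053879
-38848 + ((6529 + h) + ((-4685 + B) + w(-19))) = -38848 + ((6529 - 1/1856) + ((-4685 + 2835) - 22)) = -38848 + (12117823/1856 + (-1850 - 22)) = -38848 + (12117823/1856 - 1872) = -38848 + 8643391/1856 = -63458497/1856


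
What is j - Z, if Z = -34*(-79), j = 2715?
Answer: 29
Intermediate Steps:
Z = 2686
j - Z = 2715 - 1*2686 = 2715 - 2686 = 29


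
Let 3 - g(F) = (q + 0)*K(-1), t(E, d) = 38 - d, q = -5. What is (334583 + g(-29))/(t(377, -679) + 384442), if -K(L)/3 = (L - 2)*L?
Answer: 334541/385159 ≈ 0.86858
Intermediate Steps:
K(L) = -3*L*(-2 + L) (K(L) = -3*(L - 2)*L = -3*(-2 + L)*L = -3*L*(-2 + L))
g(F) = -42 (g(F) = 3 - (-5 + 0)*3*(-1)*(2 - 1*(-1)) = 3 - (-5)*3*(-1)*(2 + 1) = 3 - (-5)*3*(-1)*3 = 3 - (-5)*(-9) = 3 - 1*45 = 3 - 45 = -42)
(334583 + g(-29))/(t(377, -679) + 384442) = (334583 - 42)/((38 - 1*(-679)) + 384442) = 334541/((38 + 679) + 384442) = 334541/(717 + 384442) = 334541/385159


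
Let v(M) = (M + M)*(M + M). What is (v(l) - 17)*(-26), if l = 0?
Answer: 442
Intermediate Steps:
v(M) = 4*M² (v(M) = (2*M)*(2*M) = 4*M²)
(v(l) - 17)*(-26) = (4*0² - 17)*(-26) = (4*0 - 17)*(-26) = (0 - 17)*(-26) = -17*(-26) = 442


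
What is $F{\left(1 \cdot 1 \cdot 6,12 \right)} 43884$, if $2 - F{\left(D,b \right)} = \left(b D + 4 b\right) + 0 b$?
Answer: $-5178312$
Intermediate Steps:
$F{\left(D,b \right)} = 2 - 4 b - D b$ ($F{\left(D,b \right)} = 2 - \left(\left(b D + 4 b\right) + 0 b\right) = 2 - \left(\left(D b + 4 b\right) + 0\right) = 2 - \left(\left(4 b + D b\right) + 0\right) = 2 - \left(4 b + D b\right) = 2 - 4 b - D b$)
$F{\left(1 \cdot 1 \cdot 6,12 \right)} 43884 = \left(2 - 48 - 1 \cdot 1 \cdot 6 \cdot 12\right) 43884 = \left(2 - 48 - 1 \cdot 6 \cdot 12\right) 43884 = \left(2 - 48 - 6 \cdot 12\right) 43884 = \left(2 - 48 - 72\right) 43884 = \left(-118\right) 43884 = -5178312$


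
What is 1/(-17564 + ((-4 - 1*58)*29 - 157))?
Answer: -1/19519 ≈ -5.1232e-5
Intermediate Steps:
1/(-17564 + ((-4 - 1*58)*29 - 157)) = 1/(-17564 + ((-4 - 58)*29 - 157)) = 1/(-17564 + (-62*29 - 157)) = 1/(-17564 + (-1798 - 157)) = 1/(-17564 - 1955) = 1/(-19519) = -1/19519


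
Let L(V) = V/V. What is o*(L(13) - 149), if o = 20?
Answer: -2960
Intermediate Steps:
L(V) = 1
o*(L(13) - 149) = 20*(1 - 149) = 20*(-148) = -2960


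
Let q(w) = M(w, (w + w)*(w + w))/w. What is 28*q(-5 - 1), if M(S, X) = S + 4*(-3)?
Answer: 84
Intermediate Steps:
M(S, X) = -12 + S (M(S, X) = S - 12 = -12 + S)
q(w) = (-12 + w)/w
28*q(-5 - 1) = 28*((-12 + (-5 - 1))/(-5 - 1)) = 28*((-12 - 6)/(-6)) = 28*(-1/6*(-18)) = 28*3 = 84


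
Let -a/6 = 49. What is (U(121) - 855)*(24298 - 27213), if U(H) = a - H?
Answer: 3702050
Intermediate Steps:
a = -294 (a = -6*49 = -294)
U(H) = -294 - H
(U(121) - 855)*(24298 - 27213) = ((-294 - 1*121) - 855)*(24298 - 27213) = ((-294 - 121) - 855)*(-2915) = (-415 - 855)*(-2915) = -1270*(-2915) = 3702050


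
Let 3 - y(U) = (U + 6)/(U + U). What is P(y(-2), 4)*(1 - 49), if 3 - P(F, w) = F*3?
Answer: 432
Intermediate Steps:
y(U) = 3 - (6 + U)/(2*U) (y(U) = 3 - (U + 6)/(U + U) = 3 - (6 + U)/(2*U))
P(F, w) = 3 - 3*F (P(F, w) = 3 - F*3 = 3 - 3*F)
P(y(-2), 4)*(1 - 49) = (3 - 3*(5/2 - 3/(-2)))*(1 - 49) = (3 - 3*(5/2 - 3*(-1/2)))*(-48) = (3 - 3*(5/2 + 3/2))*(-48) = (3 - 3*4)*(-48) = (3 - 12)*(-48) = -9*(-48) = 432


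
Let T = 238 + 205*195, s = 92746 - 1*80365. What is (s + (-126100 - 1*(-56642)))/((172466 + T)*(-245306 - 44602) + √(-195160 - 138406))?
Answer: 1759608098387982/1900814005711531284295 + 57077*I*√333566/3801628011423062568590 ≈ 9.2571e-7 + 8.6713e-15*I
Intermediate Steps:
s = 12381 (s = 92746 - 80365 = 12381)
T = 40213 (T = 238 + 39975 = 40213)
(s + (-126100 - 1*(-56642)))/((172466 + T)*(-245306 - 44602) + √(-195160 - 138406)) = (12381 + (-126100 - 1*(-56642)))/((172466 + 40213)*(-245306 - 44602) + √(-195160 - 138406)) = (12381 + (-126100 + 56642))/(212679*(-289908) + √(-333566)) = (12381 - 69458)/(-61657343532 + I*√333566) = -57077/(-61657343532 + I*√333566)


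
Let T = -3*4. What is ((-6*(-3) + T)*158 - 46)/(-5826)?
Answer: -451/2913 ≈ -0.15482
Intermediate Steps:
T = -12
((-6*(-3) + T)*158 - 46)/(-5826) = ((-6*(-3) - 12)*158 - 46)/(-5826) = ((18 - 12)*158 - 46)*(-1/5826) = (6*158 - 46)*(-1/5826) = (948 - 46)*(-1/5826) = 902*(-1/5826) = -451/2913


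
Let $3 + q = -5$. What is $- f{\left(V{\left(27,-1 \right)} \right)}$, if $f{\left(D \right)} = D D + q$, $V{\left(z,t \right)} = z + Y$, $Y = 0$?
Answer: $-721$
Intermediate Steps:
$q = -8$ ($q = -3 - 5 = -8$)
$V{\left(z,t \right)} = z$ ($V{\left(z,t \right)} = z + 0 = z$)
$f{\left(D \right)} = -8 + D^{2}$ ($f{\left(D \right)} = D D - 8 = D^{2} - 8 = -8 + D^{2}$)
$- f{\left(V{\left(27,-1 \right)} \right)} = - (-8 + 27^{2}) = - (-8 + 729) = \left(-1\right) 721 = -721$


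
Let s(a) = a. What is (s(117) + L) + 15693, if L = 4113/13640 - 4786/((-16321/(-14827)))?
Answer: 2551742684593/222618440 ≈ 11462.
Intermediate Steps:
L = -967854851807/222618440 (L = 4113*(1/13640) - 4786/((-16321*(-1/14827))) = 4113/13640 - 4786/16321/14827 = 4113/13640 - 4786*14827/16321 = 4113/13640 - 70962022/16321 = -967854851807/222618440 ≈ -4347.6)
(s(117) + L) + 15693 = (117 - 967854851807/222618440) + 15693 = -941808494327/222618440 + 15693 = 2551742684593/222618440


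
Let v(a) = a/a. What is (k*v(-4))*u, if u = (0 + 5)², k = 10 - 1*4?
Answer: 150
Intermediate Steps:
v(a) = 1
k = 6 (k = 10 - 4 = 6)
u = 25 (u = 5² = 25)
(k*v(-4))*u = (6*1)*25 = 6*25 = 150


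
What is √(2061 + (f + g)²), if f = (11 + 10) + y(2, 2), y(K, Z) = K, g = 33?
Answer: √5197 ≈ 72.090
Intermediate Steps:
f = 23 (f = (11 + 10) + 2 = 21 + 2 = 23)
√(2061 + (f + g)²) = √(2061 + (23 + 33)²) = √(2061 + 56²) = √(2061 + 3136) = √5197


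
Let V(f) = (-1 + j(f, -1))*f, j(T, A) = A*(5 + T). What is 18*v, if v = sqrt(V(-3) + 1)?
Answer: 18*sqrt(10) ≈ 56.921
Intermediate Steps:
V(f) = f*(-6 - f) (V(f) = (-1 - (5 + f))*f = (-1 + (-5 - f))*f = (-6 - f)*f = f*(-6 - f))
v = sqrt(10) (v = sqrt(-1*(-3)*(6 - 3) + 1) = sqrt(-1*(-3)*3 + 1) = sqrt(9 + 1) = sqrt(10) ≈ 3.1623)
18*v = 18*sqrt(10)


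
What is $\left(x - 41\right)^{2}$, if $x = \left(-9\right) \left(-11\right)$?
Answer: $3364$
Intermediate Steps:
$x = 99$
$\left(x - 41\right)^{2} = \left(99 - 41\right)^{2} = 58^{2} = 3364$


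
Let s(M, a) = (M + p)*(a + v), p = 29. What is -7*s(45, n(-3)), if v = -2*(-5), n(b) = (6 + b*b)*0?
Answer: -5180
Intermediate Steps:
n(b) = 0 (n(b) = (6 + b²)*0 = 0)
v = 10
s(M, a) = (10 + a)*(29 + M) (s(M, a) = (M + 29)*(a + 10) = (29 + M)*(10 + a) = (10 + a)*(29 + M))
-7*s(45, n(-3)) = -7*(290 + 10*45 + 29*0 + 45*0) = -7*(290 + 450 + 0 + 0) = -7*740 = -5180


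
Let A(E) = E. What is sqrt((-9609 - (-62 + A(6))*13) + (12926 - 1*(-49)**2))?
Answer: 2*sqrt(411) ≈ 40.546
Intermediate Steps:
sqrt((-9609 - (-62 + A(6))*13) + (12926 - 1*(-49)**2)) = sqrt((-9609 - (-62 + 6)*13) + (12926 - 1*(-49)**2)) = sqrt((-9609 - (-56)*13) + (12926 - 1*2401)) = sqrt((-9609 - 1*(-728)) + (12926 - 2401)) = sqrt((-9609 + 728) + 10525) = sqrt(-8881 + 10525) = sqrt(1644) = 2*sqrt(411)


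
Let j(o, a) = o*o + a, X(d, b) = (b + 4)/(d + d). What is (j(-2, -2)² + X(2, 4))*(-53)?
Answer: -318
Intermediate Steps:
X(d, b) = (4 + b)/(2*d) (X(d, b) = (4 + b)/((2*d)) = (4 + b)*(1/(2*d)) = (4 + b)/(2*d))
j(o, a) = a + o² (j(o, a) = o² + a = a + o²)
(j(-2, -2)² + X(2, 4))*(-53) = ((-2 + (-2)²)² + (½)*(4 + 4)/2)*(-53) = ((-2 + 4)² + (½)*(½)*8)*(-53) = (2² + 2)*(-53) = (4 + 2)*(-53) = 6*(-53) = -318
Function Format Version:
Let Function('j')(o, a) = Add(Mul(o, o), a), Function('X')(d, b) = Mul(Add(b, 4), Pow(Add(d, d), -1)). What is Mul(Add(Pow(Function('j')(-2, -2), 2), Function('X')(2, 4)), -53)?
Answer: -318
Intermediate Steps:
Function('X')(d, b) = Mul(Rational(1, 2), Pow(d, -1), Add(4, b)) (Function('X')(d, b) = Mul(Add(4, b), Pow(Mul(2, d), -1)) = Mul(Add(4, b), Mul(Rational(1, 2), Pow(d, -1))) = Mul(Rational(1, 2), Pow(d, -1), Add(4, b)))
Function('j')(o, a) = Add(a, Pow(o, 2)) (Function('j')(o, a) = Add(Pow(o, 2), a) = Add(a, Pow(o, 2)))
Mul(Add(Pow(Function('j')(-2, -2), 2), Function('X')(2, 4)), -53) = Mul(Add(Pow(Add(-2, Pow(-2, 2)), 2), Mul(Rational(1, 2), Pow(2, -1), Add(4, 4))), -53) = Mul(Add(Pow(Add(-2, 4), 2), Mul(Rational(1, 2), Rational(1, 2), 8)), -53) = Mul(Add(Pow(2, 2), 2), -53) = Mul(Add(4, 2), -53) = Mul(6, -53) = -318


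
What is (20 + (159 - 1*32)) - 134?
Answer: 13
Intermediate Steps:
(20 + (159 - 1*32)) - 134 = (20 + (159 - 32)) - 134 = (20 + 127) - 134 = 147 - 134 = 13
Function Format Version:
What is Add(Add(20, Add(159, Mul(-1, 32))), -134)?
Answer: 13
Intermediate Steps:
Add(Add(20, Add(159, Mul(-1, 32))), -134) = Add(Add(20, Add(159, -32)), -134) = Add(Add(20, 127), -134) = Add(147, -134) = 13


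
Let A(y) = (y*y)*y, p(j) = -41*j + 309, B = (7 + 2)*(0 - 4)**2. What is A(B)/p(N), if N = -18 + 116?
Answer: -2985984/3709 ≈ -805.06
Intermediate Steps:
N = 98
B = 144 (B = 9*(-4)**2 = 9*16 = 144)
p(j) = 309 - 41*j
A(y) = y**3 (A(y) = y**2*y = y**3)
A(B)/p(N) = 144**3/(309 - 41*98) = 2985984/(309 - 4018) = 2985984/(-3709) = 2985984*(-1/3709) = -2985984/3709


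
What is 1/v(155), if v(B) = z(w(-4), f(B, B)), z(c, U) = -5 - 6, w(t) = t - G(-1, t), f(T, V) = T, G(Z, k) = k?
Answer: -1/11 ≈ -0.090909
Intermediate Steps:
w(t) = 0 (w(t) = t - t = 0)
z(c, U) = -11
v(B) = -11
1/v(155) = 1/(-11) = -1/11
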